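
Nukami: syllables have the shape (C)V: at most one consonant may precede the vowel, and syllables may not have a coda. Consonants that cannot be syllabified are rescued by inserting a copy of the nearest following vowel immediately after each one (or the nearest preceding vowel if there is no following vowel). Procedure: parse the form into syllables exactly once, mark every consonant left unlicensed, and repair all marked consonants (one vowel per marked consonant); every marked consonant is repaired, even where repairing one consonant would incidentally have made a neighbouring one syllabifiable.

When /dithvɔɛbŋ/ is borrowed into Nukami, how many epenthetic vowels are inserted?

4

The unsyllabifiable consonants are /t/, /h/, /b/, /ŋ/; each receives one epenthetic vowel.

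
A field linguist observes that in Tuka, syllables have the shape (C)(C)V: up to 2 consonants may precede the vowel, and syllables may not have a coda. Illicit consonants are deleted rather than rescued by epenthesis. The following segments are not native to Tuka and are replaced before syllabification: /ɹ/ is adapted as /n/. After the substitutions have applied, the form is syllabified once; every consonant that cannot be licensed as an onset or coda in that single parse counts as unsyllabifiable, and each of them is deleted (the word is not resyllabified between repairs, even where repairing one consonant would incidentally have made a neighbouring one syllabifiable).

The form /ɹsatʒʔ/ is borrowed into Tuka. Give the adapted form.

Substitution: /ɹ/ → /n/, giving /nsatʒʔ/.
The consonants /t/, /ʒ/, /ʔ/ cannot be parsed into a legal (C)(C)V syllable (no codas are permitted; onsets may contain at most 2 consonants).
Each unlicensed consonant is deleted: /t/, /ʒ/, /ʔ/.

nsa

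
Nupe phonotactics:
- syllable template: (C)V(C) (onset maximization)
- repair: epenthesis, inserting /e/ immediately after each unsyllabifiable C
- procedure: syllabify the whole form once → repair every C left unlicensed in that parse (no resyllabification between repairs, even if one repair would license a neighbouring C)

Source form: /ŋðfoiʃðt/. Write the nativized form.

ŋeðefoiʃðete

The consonants /ŋ/, /ð/, /ð/, /t/ cannot be parsed into a legal (C)V(C) syllable (at most one coda consonant is licensed; onsets are limited to one consonant).
Each unlicensed consonant becomes the onset of a new syllable: /ŋ/ → /ŋe/, /ð/ → /ðe/, /ð/ → /ðe/, /t/ → /te/.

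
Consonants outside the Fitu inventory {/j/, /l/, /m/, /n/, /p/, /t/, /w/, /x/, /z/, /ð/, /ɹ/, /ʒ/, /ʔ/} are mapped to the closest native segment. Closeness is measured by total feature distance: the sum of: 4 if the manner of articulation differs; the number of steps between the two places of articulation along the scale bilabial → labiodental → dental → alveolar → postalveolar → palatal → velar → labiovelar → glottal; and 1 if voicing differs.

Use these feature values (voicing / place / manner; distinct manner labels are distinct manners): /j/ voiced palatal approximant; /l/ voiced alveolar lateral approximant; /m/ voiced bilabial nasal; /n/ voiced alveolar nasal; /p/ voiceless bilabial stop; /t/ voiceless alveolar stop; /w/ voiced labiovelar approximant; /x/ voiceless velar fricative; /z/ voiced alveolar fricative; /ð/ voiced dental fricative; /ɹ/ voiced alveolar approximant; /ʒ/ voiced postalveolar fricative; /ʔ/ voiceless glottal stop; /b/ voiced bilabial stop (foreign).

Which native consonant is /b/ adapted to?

p

/p/ is closest: same manner (stop), place distance 0 (bilabial→bilabial), voicing differs (+1); total 1. Next closest is /m/ at distance 4.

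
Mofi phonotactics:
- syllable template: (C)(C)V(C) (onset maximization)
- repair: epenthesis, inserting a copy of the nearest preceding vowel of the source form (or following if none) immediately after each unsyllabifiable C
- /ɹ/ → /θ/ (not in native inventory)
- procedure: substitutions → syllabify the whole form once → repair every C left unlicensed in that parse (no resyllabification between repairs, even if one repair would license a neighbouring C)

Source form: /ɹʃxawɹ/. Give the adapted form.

Substitution: /ɹ/ → /θ/, giving /θʃxawθ/.
The consonants /θ/, /θ/ cannot be parsed into a legal (C)(C)V(C) syllable (at most one coda consonant is licensed; onsets may contain at most 2 consonants).
Epenthesis after each stranded consonant: /θ/ → /θa/, /θ/ → /θa/.

θaʃxawθa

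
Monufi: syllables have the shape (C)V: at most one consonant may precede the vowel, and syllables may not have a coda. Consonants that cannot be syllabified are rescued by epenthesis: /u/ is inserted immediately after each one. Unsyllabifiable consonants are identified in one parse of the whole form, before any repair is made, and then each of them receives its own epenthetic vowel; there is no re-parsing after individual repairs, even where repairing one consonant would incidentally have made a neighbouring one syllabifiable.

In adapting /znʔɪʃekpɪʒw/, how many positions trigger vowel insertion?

5

The unsyllabifiable consonants are /z/, /n/, /k/, /ʒ/, /w/; each receives one epenthetic vowel.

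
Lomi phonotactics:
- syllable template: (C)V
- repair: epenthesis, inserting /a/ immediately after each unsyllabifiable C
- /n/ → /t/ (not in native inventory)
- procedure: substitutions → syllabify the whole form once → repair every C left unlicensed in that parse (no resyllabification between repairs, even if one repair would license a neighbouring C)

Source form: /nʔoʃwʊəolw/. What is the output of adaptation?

taʔoʃawʊəolawa

Substitution: /n/ → /t/, giving /tʔoʃwʊəolw/.
The consonants /t/, /ʃ/, /l/, /w/ cannot be parsed into a legal (C)V syllable (no codas are permitted; onsets are limited to one consonant).
Each unlicensed consonant becomes the onset of a new syllable: /t/ → /ta/, /ʃ/ → /ʃa/, /l/ → /la/, /w/ → /wa/.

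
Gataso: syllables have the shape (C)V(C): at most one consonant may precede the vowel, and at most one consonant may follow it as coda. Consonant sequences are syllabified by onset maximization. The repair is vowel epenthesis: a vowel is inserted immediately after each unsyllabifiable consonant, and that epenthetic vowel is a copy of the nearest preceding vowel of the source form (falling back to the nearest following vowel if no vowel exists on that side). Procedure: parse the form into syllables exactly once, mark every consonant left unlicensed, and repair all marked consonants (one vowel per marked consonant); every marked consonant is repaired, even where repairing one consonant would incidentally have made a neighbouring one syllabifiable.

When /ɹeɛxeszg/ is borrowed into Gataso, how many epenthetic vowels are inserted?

2

The unsyllabifiable consonants are /z/, /g/; each receives one epenthetic vowel.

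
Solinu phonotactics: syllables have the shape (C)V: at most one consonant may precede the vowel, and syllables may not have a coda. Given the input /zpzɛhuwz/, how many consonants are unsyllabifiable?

4

Under (C)V, the unsyllabifiable consonants are /z/, /p/, /w/, /z/ (no codas are permitted; onsets are limited to one consonant).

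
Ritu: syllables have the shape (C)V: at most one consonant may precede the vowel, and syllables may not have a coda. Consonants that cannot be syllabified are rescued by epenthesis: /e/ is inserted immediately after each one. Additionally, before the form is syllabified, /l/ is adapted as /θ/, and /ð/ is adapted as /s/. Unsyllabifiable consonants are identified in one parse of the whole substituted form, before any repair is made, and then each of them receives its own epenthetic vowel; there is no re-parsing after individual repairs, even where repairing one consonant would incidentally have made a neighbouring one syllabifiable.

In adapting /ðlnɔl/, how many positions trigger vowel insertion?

3

After substitution the input is /sθnɔθ/.
The unsyllabifiable consonants are /s/, /θ/, /θ/; each receives one epenthetic vowel.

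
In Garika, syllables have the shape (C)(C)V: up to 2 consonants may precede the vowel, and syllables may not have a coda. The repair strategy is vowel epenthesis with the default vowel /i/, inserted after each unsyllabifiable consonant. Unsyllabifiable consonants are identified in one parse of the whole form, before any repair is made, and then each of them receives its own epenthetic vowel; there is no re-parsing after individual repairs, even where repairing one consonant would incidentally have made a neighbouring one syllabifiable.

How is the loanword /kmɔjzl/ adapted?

kmɔjizili

Syllabifying with onset maximization leaves /j/, /z/, /l/ stranded (no codas are permitted; onsets may contain at most 2 consonants).
Inserting the epenthetic vowel yields /j/ → /ji/, /z/ → /zi/, /l/ → /li/.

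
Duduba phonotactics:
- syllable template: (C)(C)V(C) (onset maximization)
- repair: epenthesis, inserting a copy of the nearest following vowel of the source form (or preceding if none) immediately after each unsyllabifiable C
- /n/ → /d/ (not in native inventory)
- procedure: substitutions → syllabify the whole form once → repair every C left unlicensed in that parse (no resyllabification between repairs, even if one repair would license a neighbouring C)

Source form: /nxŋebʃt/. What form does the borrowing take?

Substitution: /n/ → /d/, giving /dxŋebʃt/.
Syllabifying with onset maximization leaves /d/, /ʃ/, /t/ stranded (at most one coda consonant is licensed; onsets may contain at most 2 consonants).
Inserting the epenthetic vowel yields /d/ → /de/, /ʃ/ → /ʃe/, /t/ → /te/.

dexŋebʃete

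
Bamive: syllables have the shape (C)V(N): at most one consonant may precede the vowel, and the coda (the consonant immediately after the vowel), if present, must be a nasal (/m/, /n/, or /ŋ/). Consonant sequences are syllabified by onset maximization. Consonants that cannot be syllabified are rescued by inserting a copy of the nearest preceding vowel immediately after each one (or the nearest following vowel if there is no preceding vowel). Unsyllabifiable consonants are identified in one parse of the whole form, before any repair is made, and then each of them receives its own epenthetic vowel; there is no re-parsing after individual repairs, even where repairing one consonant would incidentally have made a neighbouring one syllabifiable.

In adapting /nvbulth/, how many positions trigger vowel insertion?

The unsyllabifiable consonants are /n/, /v/, /l/, /t/, /h/; each receives one epenthetic vowel.

5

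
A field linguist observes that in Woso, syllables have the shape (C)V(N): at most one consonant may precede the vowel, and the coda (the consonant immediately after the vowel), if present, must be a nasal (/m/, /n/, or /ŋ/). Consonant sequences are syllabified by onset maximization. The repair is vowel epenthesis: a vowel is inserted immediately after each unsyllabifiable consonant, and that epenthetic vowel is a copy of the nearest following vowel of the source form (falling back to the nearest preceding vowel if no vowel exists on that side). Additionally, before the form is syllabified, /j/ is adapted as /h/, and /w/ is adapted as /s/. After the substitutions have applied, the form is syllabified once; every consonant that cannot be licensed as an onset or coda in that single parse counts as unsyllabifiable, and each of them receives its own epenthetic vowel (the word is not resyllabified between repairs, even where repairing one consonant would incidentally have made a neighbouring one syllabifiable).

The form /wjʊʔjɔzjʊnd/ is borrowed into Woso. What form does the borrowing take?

Substitution: /w/ → /s/, /j/ → /h/, giving /shʊʔhɔzhʊnd/.
The consonants /s/, /ʔ/, /z/, /d/ cannot be parsed into a legal (C)V(N) syllable (only a nasal (/m/, /n/, or /ŋ/) is licensed in coda position; onsets are limited to one consonant).
Inserting the epenthetic vowel yields /s/ → /sʊ/, /ʔ/ → /ʔɔ/, /z/ → /zʊ/, /d/ → /dʊ/.

sʊhʊʔɔhɔzʊhʊndʊ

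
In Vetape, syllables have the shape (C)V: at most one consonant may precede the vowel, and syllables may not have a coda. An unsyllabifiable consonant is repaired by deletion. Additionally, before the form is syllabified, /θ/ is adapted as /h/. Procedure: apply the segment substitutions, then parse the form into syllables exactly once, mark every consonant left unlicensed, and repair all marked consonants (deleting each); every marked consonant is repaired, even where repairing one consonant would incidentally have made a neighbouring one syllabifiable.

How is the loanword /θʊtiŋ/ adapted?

hʊti

Substitution: /θ/ → /h/, giving /hʊtiŋ/.
The consonants /ŋ/ cannot be parsed into a legal (C)V syllable (no codas are permitted; onsets are limited to one consonant).
Each unlicensed consonant is deleted: /ŋ/.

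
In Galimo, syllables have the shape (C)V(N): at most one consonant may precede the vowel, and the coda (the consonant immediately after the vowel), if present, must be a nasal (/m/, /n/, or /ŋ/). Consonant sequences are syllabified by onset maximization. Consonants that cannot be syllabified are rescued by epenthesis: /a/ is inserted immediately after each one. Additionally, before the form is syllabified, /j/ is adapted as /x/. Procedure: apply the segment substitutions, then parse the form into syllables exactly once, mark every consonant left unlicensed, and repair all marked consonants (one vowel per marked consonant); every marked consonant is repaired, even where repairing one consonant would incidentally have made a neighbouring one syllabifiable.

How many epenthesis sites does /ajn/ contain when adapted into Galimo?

2

After substitution the input is /axn/.
The unsyllabifiable consonants are /x/, /n/; each receives one epenthetic vowel.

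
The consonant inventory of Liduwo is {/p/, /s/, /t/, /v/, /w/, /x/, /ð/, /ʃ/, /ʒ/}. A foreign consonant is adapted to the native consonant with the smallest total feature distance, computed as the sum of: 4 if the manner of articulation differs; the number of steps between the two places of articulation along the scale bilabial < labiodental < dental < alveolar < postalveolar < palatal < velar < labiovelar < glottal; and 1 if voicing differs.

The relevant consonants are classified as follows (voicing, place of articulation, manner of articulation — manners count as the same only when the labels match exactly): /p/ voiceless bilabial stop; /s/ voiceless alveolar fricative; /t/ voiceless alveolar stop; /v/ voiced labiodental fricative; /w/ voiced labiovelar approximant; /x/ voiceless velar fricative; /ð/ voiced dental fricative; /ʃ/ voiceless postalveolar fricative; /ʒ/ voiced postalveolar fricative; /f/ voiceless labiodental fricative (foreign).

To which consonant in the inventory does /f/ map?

/v/ is closest: same manner (fricative), place distance 0 (labiodental→labiodental), voicing differs (+1); total 1. Next closest is /s/ at distance 2.

v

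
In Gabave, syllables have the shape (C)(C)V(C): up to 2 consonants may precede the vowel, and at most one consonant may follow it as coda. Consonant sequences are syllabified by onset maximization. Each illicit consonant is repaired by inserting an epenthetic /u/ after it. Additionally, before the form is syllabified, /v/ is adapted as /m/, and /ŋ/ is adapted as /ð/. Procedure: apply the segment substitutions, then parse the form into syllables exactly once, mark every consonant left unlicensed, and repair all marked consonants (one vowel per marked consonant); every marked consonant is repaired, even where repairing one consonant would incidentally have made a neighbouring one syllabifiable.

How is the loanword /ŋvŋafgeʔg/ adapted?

ðumðafgeʔgu

Substitution: /ŋ/ → /ð/, /v/ → /m/, giving /ðmðafgeʔg/.
Syllabifying with onset maximization leaves /ð/, /g/ stranded (at most one coda consonant is licensed; onsets may contain at most 2 consonants).
Each unlicensed consonant becomes the onset of a new syllable: /ð/ → /ðu/, /g/ → /gu/.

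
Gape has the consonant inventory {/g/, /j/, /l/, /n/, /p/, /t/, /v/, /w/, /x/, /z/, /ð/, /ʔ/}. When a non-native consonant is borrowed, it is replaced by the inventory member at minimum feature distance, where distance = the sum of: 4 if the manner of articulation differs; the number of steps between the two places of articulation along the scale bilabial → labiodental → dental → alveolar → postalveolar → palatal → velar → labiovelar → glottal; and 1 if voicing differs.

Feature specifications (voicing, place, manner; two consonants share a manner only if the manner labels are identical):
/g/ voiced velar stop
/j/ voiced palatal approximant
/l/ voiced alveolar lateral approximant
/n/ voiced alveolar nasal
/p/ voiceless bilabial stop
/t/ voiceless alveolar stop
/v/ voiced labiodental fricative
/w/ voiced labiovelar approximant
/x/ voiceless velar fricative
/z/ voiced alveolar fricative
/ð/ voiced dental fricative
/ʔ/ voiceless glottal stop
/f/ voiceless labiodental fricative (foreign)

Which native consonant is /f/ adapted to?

/v/ is closest: same manner (fricative), place distance 0 (labiodental→labiodental), voicing differs (+1); total 1. Next closest is /ð/ at distance 2.

v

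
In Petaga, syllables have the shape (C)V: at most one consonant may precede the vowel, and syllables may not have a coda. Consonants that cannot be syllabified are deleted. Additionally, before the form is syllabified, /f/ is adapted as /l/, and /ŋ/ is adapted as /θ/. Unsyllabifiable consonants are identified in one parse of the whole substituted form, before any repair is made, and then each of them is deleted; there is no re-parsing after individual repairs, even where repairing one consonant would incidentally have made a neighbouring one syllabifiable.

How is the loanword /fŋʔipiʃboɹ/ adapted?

ʔipibo

Substitution: /f/ → /l/, /ŋ/ → /θ/, giving /lθʔipiʃboɹ/.
The consonants /l/, /θ/, /ʃ/, /ɹ/ cannot be parsed into a legal (C)V syllable (no codas are permitted; onsets are limited to one consonant).
Deletion applies to /l/, /θ/, /ʃ/, /ɹ/.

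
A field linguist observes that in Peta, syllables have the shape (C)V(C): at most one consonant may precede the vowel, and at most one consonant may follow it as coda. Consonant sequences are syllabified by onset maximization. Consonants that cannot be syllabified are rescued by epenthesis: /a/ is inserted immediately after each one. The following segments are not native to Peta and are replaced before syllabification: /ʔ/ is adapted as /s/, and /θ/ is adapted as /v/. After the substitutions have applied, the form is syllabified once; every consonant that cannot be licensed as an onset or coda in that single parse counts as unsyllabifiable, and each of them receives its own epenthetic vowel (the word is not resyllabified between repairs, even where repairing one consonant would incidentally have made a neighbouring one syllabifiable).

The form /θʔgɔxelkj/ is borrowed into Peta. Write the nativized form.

Substitution: /θ/ → /v/, /ʔ/ → /s/, giving /vsgɔxelkj/.
The consonants /v/, /s/, /k/, /j/ cannot be parsed into a legal (C)V(C) syllable (at most one coda consonant is licensed; onsets are limited to one consonant).
Inserting the epenthetic vowel yields /v/ → /va/, /s/ → /sa/, /k/ → /ka/, /j/ → /ja/.

vasagɔxelkaja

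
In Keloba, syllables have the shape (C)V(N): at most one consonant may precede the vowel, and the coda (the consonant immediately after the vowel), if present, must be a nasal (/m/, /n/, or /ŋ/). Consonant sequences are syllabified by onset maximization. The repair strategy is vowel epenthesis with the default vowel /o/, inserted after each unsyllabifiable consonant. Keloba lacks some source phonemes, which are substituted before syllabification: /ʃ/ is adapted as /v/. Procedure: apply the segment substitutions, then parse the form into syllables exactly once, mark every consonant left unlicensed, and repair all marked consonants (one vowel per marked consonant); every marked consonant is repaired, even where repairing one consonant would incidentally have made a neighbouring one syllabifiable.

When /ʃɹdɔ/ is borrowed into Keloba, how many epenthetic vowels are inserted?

2

After substitution the input is /vɹdɔ/.
The unsyllabifiable consonants are /v/, /ɹ/; each receives one epenthetic vowel.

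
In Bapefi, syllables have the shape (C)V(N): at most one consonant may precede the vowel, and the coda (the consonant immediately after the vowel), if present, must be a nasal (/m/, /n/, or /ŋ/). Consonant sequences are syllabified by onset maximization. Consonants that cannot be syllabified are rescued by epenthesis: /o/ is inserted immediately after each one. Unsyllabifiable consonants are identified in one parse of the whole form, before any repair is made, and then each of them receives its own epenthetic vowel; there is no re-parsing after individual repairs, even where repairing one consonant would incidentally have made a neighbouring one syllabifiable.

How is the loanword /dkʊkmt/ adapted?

The consonants /d/, /k/, /m/, /t/ cannot be parsed into a legal (C)V(N) syllable (only a nasal (/m/, /n/, or /ŋ/) is licensed in coda position; onsets are limited to one consonant).
Each unlicensed consonant becomes the onset of a new syllable: /d/ → /do/, /k/ → /ko/, /m/ → /mo/, /t/ → /to/.

dokʊkomoto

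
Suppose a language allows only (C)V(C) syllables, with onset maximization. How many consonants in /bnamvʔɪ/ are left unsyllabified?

2

The consonants /b/, /v/ cannot be parsed into a legal (C)V(C) syllable (at most one coda consonant is licensed; onsets are limited to one consonant).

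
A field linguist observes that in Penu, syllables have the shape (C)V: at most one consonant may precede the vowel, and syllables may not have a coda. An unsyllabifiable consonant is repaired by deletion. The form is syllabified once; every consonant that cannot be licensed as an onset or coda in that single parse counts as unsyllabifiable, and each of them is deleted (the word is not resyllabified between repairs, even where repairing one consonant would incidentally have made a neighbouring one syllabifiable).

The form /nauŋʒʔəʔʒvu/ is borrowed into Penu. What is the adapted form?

The consonants /ŋ/, /ʒ/, /ʔ/, /ʒ/ cannot be parsed into a legal (C)V syllable (no codas are permitted; onsets are limited to one consonant).
Deleting the stranded consonants removes /ŋ/, /ʒ/, /ʔ/, /ʒ/.

nauʔəvu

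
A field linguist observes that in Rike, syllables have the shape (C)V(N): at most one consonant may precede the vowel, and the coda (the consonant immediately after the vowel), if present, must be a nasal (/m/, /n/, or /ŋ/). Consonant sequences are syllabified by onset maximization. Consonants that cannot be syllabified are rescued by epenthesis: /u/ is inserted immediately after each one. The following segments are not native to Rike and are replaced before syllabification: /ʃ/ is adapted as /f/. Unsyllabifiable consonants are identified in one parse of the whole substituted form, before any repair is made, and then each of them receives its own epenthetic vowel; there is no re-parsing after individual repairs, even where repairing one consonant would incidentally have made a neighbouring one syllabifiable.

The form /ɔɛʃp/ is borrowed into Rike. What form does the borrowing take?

ɔɛfupu

Substitution: /ʃ/ → /f/, giving /ɔɛfp/.
Under (C)V(N), the unsyllabifiable consonants are /f/, /p/ (only a nasal (/m/, /n/, or /ŋ/) is licensed in coda position; onsets are limited to one consonant).
Inserting the epenthetic vowel yields /f/ → /fu/, /p/ → /pu/.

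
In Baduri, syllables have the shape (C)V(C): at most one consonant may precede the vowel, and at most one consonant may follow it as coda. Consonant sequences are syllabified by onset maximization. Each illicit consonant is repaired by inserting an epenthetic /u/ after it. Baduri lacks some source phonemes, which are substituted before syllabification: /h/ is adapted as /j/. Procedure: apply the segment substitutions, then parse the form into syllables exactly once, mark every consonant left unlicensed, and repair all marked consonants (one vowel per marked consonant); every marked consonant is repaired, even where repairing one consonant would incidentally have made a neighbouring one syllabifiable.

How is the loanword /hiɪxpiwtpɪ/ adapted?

jiɪxpiwtupɪ

Substitution: /h/ → /j/, giving /jiɪxpiwtpɪ/.
The consonants /t/ cannot be parsed into a legal (C)V(C) syllable (at most one coda consonant is licensed; onsets are limited to one consonant).
Each unlicensed consonant becomes the onset of a new syllable: /t/ → /tu/.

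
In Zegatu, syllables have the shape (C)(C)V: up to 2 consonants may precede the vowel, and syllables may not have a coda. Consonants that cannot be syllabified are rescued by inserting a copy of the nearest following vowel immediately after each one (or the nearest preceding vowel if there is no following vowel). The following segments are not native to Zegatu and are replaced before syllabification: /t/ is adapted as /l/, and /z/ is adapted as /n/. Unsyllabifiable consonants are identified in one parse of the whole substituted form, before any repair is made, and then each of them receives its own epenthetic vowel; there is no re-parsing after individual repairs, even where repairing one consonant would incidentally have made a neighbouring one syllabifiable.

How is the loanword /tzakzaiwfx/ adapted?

lnaknaiwifixi

Substitution: /t/ → /l/, /z/ → /n/, giving /lnaknaiwfx/.
Syllabifying with onset maximization leaves /w/, /f/, /x/ stranded (no codas are permitted; onsets may contain at most 2 consonants).
Inserting the epenthetic vowel yields /w/ → /wi/, /f/ → /fi/, /x/ → /xi/.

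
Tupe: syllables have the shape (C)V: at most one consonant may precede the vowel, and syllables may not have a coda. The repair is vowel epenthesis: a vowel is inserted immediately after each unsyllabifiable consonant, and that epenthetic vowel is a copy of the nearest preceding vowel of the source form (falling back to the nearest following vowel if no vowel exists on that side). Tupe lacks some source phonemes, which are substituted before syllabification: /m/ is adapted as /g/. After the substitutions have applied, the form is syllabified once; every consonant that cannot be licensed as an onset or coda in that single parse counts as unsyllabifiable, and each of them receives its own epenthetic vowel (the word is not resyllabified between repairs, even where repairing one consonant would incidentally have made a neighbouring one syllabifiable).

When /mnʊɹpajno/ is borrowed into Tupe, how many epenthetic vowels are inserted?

After substitution the input is /gnʊɹpajno/.
The unsyllabifiable consonants are /g/, /ɹ/, /j/; each receives one epenthetic vowel.

3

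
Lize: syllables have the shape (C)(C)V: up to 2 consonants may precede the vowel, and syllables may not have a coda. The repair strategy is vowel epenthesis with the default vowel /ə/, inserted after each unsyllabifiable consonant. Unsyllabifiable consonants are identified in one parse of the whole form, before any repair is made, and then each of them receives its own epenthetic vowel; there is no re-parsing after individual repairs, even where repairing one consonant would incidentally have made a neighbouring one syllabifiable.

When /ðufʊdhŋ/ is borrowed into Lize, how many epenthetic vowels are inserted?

3

The unsyllabifiable consonants are /d/, /h/, /ŋ/; each receives one epenthetic vowel.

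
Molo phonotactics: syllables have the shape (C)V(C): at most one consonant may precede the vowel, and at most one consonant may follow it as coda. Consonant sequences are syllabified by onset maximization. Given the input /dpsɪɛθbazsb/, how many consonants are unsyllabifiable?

4

Under (C)V(C), the unsyllabifiable consonants are /d/, /p/, /s/, /b/ (at most one coda consonant is licensed; onsets are limited to one consonant).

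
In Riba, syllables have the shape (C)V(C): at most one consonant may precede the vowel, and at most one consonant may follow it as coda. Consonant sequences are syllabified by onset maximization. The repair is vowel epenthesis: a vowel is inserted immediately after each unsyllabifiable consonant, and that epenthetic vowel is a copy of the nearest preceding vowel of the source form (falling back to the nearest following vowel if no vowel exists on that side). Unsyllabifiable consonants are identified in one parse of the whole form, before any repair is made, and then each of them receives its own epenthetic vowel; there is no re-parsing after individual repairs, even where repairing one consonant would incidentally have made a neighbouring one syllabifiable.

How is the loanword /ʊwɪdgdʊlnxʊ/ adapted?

The consonants /g/, /n/ cannot be parsed into a legal (C)V(C) syllable (at most one coda consonant is licensed; onsets are limited to one consonant).
Inserting the epenthetic vowel yields /g/ → /gɪ/, /n/ → /nʊ/.

ʊwɪdgɪdʊlnʊxʊ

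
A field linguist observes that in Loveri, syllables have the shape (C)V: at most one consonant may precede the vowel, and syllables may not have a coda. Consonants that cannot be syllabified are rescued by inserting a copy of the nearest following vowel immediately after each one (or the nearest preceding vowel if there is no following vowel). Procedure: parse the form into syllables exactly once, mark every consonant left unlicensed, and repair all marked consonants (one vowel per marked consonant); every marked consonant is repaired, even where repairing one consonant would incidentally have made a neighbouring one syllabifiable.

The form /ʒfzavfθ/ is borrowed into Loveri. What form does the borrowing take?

The consonants /ʒ/, /f/, /v/, /f/, /θ/ cannot be parsed into a legal (C)V syllable (no codas are permitted; onsets are limited to one consonant).
Epenthesis after each stranded consonant: /ʒ/ → /ʒa/, /f/ → /fa/, /v/ → /va/, /f/ → /fa/, /θ/ → /θa/.

ʒafazavafaθa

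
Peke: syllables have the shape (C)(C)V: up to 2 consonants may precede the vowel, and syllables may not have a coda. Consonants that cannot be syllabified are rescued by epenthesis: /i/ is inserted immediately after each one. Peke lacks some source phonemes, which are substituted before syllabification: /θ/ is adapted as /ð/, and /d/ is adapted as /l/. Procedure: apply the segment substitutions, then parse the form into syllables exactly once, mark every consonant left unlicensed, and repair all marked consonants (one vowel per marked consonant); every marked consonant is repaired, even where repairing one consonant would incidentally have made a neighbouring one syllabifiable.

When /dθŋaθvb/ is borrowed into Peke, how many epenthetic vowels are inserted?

After substitution the input is /lðŋaðvb/.
The unsyllabifiable consonants are /l/, /ð/, /v/, /b/; each receives one epenthetic vowel.

4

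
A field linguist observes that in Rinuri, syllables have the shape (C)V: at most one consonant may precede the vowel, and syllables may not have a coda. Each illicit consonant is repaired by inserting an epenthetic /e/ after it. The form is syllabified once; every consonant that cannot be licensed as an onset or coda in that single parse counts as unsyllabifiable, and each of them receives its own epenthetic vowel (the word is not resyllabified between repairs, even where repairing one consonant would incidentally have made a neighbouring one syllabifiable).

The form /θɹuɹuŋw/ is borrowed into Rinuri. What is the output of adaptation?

Syllabifying with onset maximization leaves /θ/, /ŋ/, /w/ stranded (no codas are permitted; onsets are limited to one consonant).
Each unlicensed consonant becomes the onset of a new syllable: /θ/ → /θe/, /ŋ/ → /ŋe/, /w/ → /we/.

θeɹuɹuŋewe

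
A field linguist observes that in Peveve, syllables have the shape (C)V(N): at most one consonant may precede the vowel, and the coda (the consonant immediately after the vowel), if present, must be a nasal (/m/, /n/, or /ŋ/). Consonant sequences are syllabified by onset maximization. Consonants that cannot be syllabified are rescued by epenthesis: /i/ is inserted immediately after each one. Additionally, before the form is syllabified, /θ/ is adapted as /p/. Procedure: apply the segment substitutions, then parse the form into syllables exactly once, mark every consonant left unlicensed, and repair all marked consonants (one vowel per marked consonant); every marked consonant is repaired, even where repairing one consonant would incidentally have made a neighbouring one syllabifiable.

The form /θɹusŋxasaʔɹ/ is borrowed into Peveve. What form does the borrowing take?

Substitution: /θ/ → /p/, giving /pɹusŋxasaʔɹ/.
Syllabifying with onset maximization leaves /p/, /s/, /ŋ/, /ʔ/, /ɹ/ stranded (only a nasal (/m/, /n/, or /ŋ/) is licensed in coda position; onsets are limited to one consonant).
Epenthesis after each stranded consonant: /p/ → /pi/, /s/ → /si/, /ŋ/ → /ŋi/, /ʔ/ → /ʔi/, /ɹ/ → /ɹi/.

piɹusiŋixasaʔiɹi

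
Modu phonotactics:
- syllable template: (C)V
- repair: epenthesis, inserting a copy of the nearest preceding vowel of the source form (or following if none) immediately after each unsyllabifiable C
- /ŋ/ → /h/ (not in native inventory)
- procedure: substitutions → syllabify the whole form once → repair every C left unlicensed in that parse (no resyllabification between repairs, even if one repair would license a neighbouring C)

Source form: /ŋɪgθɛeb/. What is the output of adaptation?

Substitution: /ŋ/ → /h/, giving /hɪgθɛeb/.
The consonants /g/, /b/ cannot be parsed into a legal (C)V syllable (no codas are permitted; onsets are limited to one consonant).
Epenthesis after each stranded consonant: /g/ → /gɪ/, /b/ → /be/.

hɪgɪθɛebe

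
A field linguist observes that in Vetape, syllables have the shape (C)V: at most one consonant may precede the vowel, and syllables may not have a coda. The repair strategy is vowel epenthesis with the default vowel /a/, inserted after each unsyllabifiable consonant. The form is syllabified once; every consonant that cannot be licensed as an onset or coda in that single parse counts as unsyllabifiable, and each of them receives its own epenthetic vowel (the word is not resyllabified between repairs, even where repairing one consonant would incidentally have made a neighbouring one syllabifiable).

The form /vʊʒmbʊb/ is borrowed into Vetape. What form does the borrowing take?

vʊʒamabʊba

Syllabifying with onset maximization leaves /ʒ/, /m/, /b/ stranded (no codas are permitted; onsets are limited to one consonant).
Inserting the epenthetic vowel yields /ʒ/ → /ʒa/, /m/ → /ma/, /b/ → /ba/.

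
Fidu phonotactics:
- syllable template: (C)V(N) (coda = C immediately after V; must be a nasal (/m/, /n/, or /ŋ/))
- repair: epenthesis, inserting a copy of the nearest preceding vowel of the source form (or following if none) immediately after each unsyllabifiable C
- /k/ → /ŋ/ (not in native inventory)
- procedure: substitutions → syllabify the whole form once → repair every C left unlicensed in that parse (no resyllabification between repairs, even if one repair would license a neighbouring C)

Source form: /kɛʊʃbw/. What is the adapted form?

Substitution: /k/ → /ŋ/, giving /ŋɛʊʃbw/.
Syllabifying with onset maximization leaves /ʃ/, /b/, /w/ stranded (only a nasal (/m/, /n/, or /ŋ/) is licensed in coda position; onsets are limited to one consonant).
Epenthesis after each stranded consonant: /ʃ/ → /ʃʊ/, /b/ → /bʊ/, /w/ → /wʊ/.

ŋɛʊʃʊbʊwʊ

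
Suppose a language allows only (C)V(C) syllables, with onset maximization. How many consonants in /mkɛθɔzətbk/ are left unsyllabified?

3

The consonants /m/, /b/, /k/ cannot be parsed into a legal (C)V(C) syllable (at most one coda consonant is licensed; onsets are limited to one consonant).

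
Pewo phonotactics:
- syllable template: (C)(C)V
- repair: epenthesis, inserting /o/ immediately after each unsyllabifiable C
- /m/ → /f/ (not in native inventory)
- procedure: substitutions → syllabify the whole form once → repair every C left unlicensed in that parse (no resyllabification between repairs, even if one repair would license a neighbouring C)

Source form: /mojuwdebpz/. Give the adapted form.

Substitution: /m/ → /f/, giving /fojuwdebpz/.
Under (C)(C)V, the unsyllabifiable consonants are /b/, /p/, /z/ (no codas are permitted; onsets may contain at most 2 consonants).
Each unlicensed consonant becomes the onset of a new syllable: /b/ → /bo/, /p/ → /po/, /z/ → /zo/.

fojuwdebopozo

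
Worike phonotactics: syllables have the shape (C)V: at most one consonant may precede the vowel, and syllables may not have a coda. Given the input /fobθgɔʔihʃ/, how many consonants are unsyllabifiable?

Syllabifying with onset maximization leaves /b/, /θ/, /h/, /ʃ/ stranded (no codas are permitted; onsets are limited to one consonant).

4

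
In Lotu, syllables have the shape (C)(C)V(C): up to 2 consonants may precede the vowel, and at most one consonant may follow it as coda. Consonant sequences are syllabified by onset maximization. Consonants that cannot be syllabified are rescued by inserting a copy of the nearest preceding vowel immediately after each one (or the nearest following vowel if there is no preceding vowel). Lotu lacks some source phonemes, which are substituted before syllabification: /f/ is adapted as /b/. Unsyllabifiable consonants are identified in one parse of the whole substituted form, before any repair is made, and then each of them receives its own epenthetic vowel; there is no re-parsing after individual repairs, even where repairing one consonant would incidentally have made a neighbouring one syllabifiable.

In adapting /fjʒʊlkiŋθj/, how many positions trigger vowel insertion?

3

After substitution the input is /bjʒʊlkiŋθj/.
The unsyllabifiable consonants are /b/, /θ/, /j/; each receives one epenthetic vowel.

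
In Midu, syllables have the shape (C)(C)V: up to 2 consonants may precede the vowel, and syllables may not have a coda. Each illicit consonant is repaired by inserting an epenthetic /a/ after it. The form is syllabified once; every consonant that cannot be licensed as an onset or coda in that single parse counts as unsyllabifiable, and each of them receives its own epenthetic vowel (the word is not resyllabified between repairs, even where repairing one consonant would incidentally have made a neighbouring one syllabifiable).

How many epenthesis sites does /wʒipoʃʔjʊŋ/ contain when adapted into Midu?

The unsyllabifiable consonants are /ʃ/, /ŋ/; each receives one epenthetic vowel.

2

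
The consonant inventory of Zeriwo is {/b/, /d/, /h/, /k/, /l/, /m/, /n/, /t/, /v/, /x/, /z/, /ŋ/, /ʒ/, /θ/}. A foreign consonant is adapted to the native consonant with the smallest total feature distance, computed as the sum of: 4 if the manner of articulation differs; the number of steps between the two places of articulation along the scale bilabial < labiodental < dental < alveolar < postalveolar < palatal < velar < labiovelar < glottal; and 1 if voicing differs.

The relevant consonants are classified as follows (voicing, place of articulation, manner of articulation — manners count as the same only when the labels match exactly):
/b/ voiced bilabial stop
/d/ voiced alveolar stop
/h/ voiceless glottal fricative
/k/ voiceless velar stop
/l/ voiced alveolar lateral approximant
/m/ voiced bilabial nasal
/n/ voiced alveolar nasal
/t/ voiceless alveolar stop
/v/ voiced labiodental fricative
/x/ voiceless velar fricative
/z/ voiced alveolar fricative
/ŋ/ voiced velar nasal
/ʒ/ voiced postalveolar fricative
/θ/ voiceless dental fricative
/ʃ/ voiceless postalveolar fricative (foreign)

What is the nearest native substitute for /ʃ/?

ʒ

/ʒ/ is closest: same manner (fricative), place distance 0 (postalveolar→postalveolar), voicing differs (+1); total 1. Next closest is /x/ at distance 2.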